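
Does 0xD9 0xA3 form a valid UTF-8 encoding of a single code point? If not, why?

valid

Leading byte 0xD9 = 11011001 → 2-byte form.
Continuation bytes 0xA3=10100011 all match 10xxxxxx.
Decoded value 0x663 is ≥ 0x80 (shortest form) and not a surrogate.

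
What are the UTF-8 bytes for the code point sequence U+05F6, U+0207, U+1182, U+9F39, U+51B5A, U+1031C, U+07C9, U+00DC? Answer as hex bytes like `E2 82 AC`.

D7 B6 C8 87 E1 86 82 E9 BC B9 F1 91 AD 9A F0 90 8C 9C DF 89 C3 9C

U+05F6: 2-byte form → D7 B6.
U+0207: 2-byte form → C8 87.
U+1182: 3-byte form → E1 86 82.
U+9F39: 3-byte form → E9 BC B9.
U+51B5A: 4-byte form → F1 91 AD 9A.
U+1031C: 4-byte form → F0 90 8C 9C.
U+07C9: 2-byte form → DF 89.
U+00DC: 2-byte form → C3 9C.
Concatenated (22 bytes): D7 B6 C8 87 E1 86 82 E9 BC B9 F1 91 AD 9A F0 90 8C 9C DF 89 C3 9C.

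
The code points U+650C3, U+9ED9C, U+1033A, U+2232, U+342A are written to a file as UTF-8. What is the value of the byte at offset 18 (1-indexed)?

0xAA

1-indexed offset 18 is 0-indexed offset 17.
U+650C3 → 4-byte form F1 A5 83 83 at offsets 0–3.
U+9ED9C → 4-byte form F2 9E B6 9C at offsets 4–7.
U+1033A → 4-byte form F0 90 8C BA at offsets 8–11.
U+2232 → 3-byte form E2 88 B2 at offsets 12–14.
U+342A → 3-byte form E3 90 AA at offsets 15–17.
Offset 17 falls in char 5's range; it's byte 3 of E3 90 AA = 0xAA.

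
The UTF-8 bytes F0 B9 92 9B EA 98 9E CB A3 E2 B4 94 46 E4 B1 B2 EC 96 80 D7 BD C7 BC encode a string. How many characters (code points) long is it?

9

Byte at offset 0: 0xF0 = 11110000 → 4-byte char (#1). Advance 4.
Byte at offset 4: 0xEA = 11101010 → 3-byte char (#2). Advance 3.
Byte at offset 7: 0xCB = 11001011 → 2-byte char (#3). Advance 2.
Byte at offset 9: 0xE2 = 11100010 → 3-byte char (#4). Advance 3.
Byte at offset 12: 0x46 = 01000110 → 1-byte char (#5). Advance 1.
Byte at offset 13: 0xE4 = 11100100 → 3-byte char (#6). Advance 3.
Byte at offset 16: 0xEC = 11101100 → 3-byte char (#7). Advance 3.
Byte at offset 19: 0xD7 = 11010111 → 2-byte char (#8). Advance 2.
Byte at offset 21: 0xC7 = 11000111 → 2-byte char (#9). Advance 2.
Reached end at offset 23 after 9 code points.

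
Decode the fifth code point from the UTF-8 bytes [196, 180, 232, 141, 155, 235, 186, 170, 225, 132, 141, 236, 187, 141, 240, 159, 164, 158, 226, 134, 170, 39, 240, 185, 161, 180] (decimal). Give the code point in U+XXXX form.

U+CECD

Offset 0: leading byte 0xC4 = 11000100 → 2-byte char #1 = C4 B4.
Offset 2: leading byte 0xE8 = 11101000 → 3-byte char #2 = E8 8D 9B.
Offset 5: leading byte 0xEB = 11101011 → 3-byte char #3 = EB BA AA.
Offset 8: leading byte 0xE1 = 11100001 → 3-byte char #4 = E1 84 8D.
Offset 11: leading byte 0xEC = 11101100 → 3-byte char #5 = EC BB 8D.
Leading byte 0xEC = 11101100 matches 1110xxxx → 3-byte sequence.
Byte 1: 0xEC = 11101100, payload 1100 (4 bits).
Byte 2: 0xBB = 10111011 (10xxxxxx ✓), payload 111011.
Byte 3: 0x8D = 10001101 (10xxxxxx ✓), payload 001101.
Concatenate: 1100111011001101 = 0xCECD (16 bits → U+CECD).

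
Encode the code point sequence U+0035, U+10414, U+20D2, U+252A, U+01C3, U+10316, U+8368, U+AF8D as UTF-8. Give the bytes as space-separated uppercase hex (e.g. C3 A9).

35 F0 90 90 94 E2 83 92 E2 94 AA C7 83 F0 90 8C 96 E8 8D A8 EA BE 8D

U+0035: 1-byte form → 35.
U+10414: 4-byte form → F0 90 90 94.
U+20D2: 3-byte form → E2 83 92.
U+252A: 3-byte form → E2 94 AA.
U+01C3: 2-byte form → C7 83.
U+10316: 4-byte form → F0 90 8C 96.
U+8368: 3-byte form → E8 8D A8.
U+AF8D: 3-byte form → EA BE 8D.
Concatenated (23 bytes): 35 F0 90 90 94 E2 83 92 E2 94 AA C7 83 F0 90 8C 96 E8 8D A8 EA BE 8D.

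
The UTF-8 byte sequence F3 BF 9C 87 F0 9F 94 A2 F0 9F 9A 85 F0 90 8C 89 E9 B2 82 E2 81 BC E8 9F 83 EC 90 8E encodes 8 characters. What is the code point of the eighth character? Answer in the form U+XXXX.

Offset 0: leading byte 0xF3 = 11110011 → 4-byte char #1 = F3 BF 9C 87.
Offset 4: leading byte 0xF0 = 11110000 → 4-byte char #2 = F0 9F 94 A2.
Offset 8: leading byte 0xF0 = 11110000 → 4-byte char #3 = F0 9F 9A 85.
Offset 12: leading byte 0xF0 = 11110000 → 4-byte char #4 = F0 90 8C 89.
Offset 16: leading byte 0xE9 = 11101001 → 3-byte char #5 = E9 B2 82.
Offset 19: leading byte 0xE2 = 11100010 → 3-byte char #6 = E2 81 BC.
Offset 22: leading byte 0xE8 = 11101000 → 3-byte char #7 = E8 9F 83.
Offset 25: leading byte 0xEC = 11101100 → 3-byte char #8 = EC 90 8E.
Leading byte 0xEC = 11101100 matches 1110xxxx → 3-byte sequence.
Byte 1: 0xEC = 11101100, payload 1100 (4 bits).
Byte 2: 0x90 = 10010000 (10xxxxxx ✓), payload 010000.
Byte 3: 0x8E = 10001110 (10xxxxxx ✓), payload 001110.
Concatenate: 1100010000001110 = 0xC40E (16 bits → U+C40E).

U+C40E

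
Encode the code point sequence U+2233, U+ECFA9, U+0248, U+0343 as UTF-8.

U+2233: 3-byte form → E2 88 B3.
U+ECFA9: 4-byte form → F3 AC BE A9.
U+0248: 2-byte form → C9 88.
U+0343: 2-byte form → CD 83.
Concatenated (11 bytes): E2 88 B3 F3 AC BE A9 C9 88 CD 83.

E2 88 B3 F3 AC BE A9 C9 88 CD 83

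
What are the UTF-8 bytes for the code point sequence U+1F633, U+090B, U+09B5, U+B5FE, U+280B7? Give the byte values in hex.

U+1F633: 4-byte form → F0 9F 98 B3.
U+090B: 3-byte form → E0 A4 8B.
U+09B5: 3-byte form → E0 A6 B5.
U+B5FE: 3-byte form → EB 97 BE.
U+280B7: 4-byte form → F0 A8 82 B7.
Concatenated (17 bytes): F0 9F 98 B3 E0 A4 8B E0 A6 B5 EB 97 BE F0 A8 82 B7.

F0 9F 98 B3 E0 A4 8B E0 A6 B5 EB 97 BE F0 A8 82 B7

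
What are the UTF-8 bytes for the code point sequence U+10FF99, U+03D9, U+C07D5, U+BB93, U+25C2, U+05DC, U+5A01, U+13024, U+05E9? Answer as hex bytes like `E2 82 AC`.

U+10FF99: 4-byte form → F4 8F BE 99.
U+03D9: 2-byte form → CF 99.
U+C07D5: 4-byte form → F3 80 9F 95.
U+BB93: 3-byte form → EB AE 93.
U+25C2: 3-byte form → E2 97 82.
U+05DC: 2-byte form → D7 9C.
U+5A01: 3-byte form → E5 A8 81.
U+13024: 4-byte form → F0 93 80 A4.
U+05E9: 2-byte form → D7 A9.
Concatenated (27 bytes): F4 8F BE 99 CF 99 F3 80 9F 95 EB AE 93 E2 97 82 D7 9C E5 A8 81 F0 93 80 A4 D7 A9.

F4 8F BE 99 CF 99 F3 80 9F 95 EB AE 93 E2 97 82 D7 9C E5 A8 81 F0 93 80 A4 D7 A9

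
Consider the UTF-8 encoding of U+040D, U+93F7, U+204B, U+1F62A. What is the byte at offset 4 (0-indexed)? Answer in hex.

0xB7

U+040D → 2-byte form D0 8D at offsets 0–1.
U+93F7 → 3-byte form E9 8F B7 at offsets 2–4.
Offset 4 falls in char 2's range; it's byte 3 of E9 8F B7 = 0xB7.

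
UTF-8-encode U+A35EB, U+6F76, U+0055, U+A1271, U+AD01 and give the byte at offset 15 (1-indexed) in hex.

1-indexed offset 15 is 0-indexed offset 14.
U+A35EB → 4-byte form F2 A3 97 AB at offsets 0–3.
U+6F76 → 3-byte form E6 BD B6 at offsets 4–6.
U+0055 → 1-byte form 55 at offsets 7–7.
U+A1271 → 4-byte form F2 A1 89 B1 at offsets 8–11.
U+AD01 → 3-byte form EA B4 81 at offsets 12–14.
Offset 14 falls in char 5's range; it's byte 3 of EA B4 81 = 0x81.

0x81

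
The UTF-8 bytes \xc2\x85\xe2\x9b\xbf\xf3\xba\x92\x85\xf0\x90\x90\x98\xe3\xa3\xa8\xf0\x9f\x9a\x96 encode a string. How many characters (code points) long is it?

Byte at offset 0: 0xC2 = 11000010 → 2-byte char (#1). Advance 2.
Byte at offset 2: 0xE2 = 11100010 → 3-byte char (#2). Advance 3.
Byte at offset 5: 0xF3 = 11110011 → 4-byte char (#3). Advance 4.
Byte at offset 9: 0xF0 = 11110000 → 4-byte char (#4). Advance 4.
Byte at offset 13: 0xE3 = 11100011 → 3-byte char (#5). Advance 3.
Byte at offset 16: 0xF0 = 11110000 → 4-byte char (#6). Advance 4.
Reached end at offset 20 after 6 code points.

6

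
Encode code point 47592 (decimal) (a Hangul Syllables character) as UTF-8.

EB A7 A8

U+B9E8 = 0xB9E8 = 47592 decimal. In range U+0800–U+FFFF → 3-byte form: 1110xxxx 10xxxxxx 10xxxxxx.
Binary (16 bits): 1011100111101000.
Split 4+6+6: 1011 | 100111 | 101000.
Byte 1: 11101011 = 0xEB.
Byte 2: 10100111 = 0xA7.
Byte 3: 10101000 = 0xA8.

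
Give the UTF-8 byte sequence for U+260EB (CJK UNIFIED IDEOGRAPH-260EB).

F0 A6 83 AB

U+260EB = 0x260EB = 155883 decimal. In range U+10000–U+10FFFF → 4-byte form: 11110xxx 10xxxxxx 10xxxxxx 10xxxxxx.
Binary (21 bits): 000100110000011101011.
Split 3+6+6+6: 000 | 100110 | 000011 | 101011.
Byte 1: 11110000 = 0xF0.
Byte 2: 10100110 = 0xA6.
Byte 3: 10000011 = 0x83.
Byte 4: 10101011 = 0xAB.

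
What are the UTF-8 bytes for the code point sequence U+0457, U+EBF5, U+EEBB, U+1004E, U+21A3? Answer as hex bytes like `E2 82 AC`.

U+0457: 2-byte form → D1 97.
U+EBF5: 3-byte form → EE AF B5.
U+EEBB: 3-byte form → EE BA BB.
U+1004E: 4-byte form → F0 90 81 8E.
U+21A3: 3-byte form → E2 86 A3.
Concatenated (15 bytes): D1 97 EE AF B5 EE BA BB F0 90 81 8E E2 86 A3.

D1 97 EE AF B5 EE BA BB F0 90 81 8E E2 86 A3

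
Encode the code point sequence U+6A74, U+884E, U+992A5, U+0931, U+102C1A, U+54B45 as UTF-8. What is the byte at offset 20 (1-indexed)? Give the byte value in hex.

1-indexed offset 20 is 0-indexed offset 19.
U+6A74 → 3-byte form E6 A9 B4 at offsets 0–2.
U+884E → 3-byte form E8 A1 8E at offsets 3–5.
U+992A5 → 4-byte form F2 99 8A A5 at offsets 6–9.
U+0931 → 3-byte form E0 A4 B1 at offsets 10–12.
U+102C1A → 4-byte form F4 82 B0 9A at offsets 13–16.
U+54B45 → 4-byte form F1 94 AD 85 at offsets 17–20.
Offset 19 falls in char 6's range; it's byte 3 of F1 94 AD 85 = 0xAD.

0xAD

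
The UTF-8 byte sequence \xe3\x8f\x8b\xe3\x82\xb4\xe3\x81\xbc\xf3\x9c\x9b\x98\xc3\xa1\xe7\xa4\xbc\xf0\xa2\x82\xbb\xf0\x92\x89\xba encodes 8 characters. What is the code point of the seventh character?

U+220BB

Offset 0: leading byte 0xE3 = 11100011 → 3-byte char #1 = E3 8F 8B.
Offset 3: leading byte 0xE3 = 11100011 → 3-byte char #2 = E3 82 B4.
Offset 6: leading byte 0xE3 = 11100011 → 3-byte char #3 = E3 81 BC.
Offset 9: leading byte 0xF3 = 11110011 → 4-byte char #4 = F3 9C 9B 98.
Offset 13: leading byte 0xC3 = 11000011 → 2-byte char #5 = C3 A1.
Offset 15: leading byte 0xE7 = 11100111 → 3-byte char #6 = E7 A4 BC.
Offset 18: leading byte 0xF0 = 11110000 → 4-byte char #7 = F0 A2 82 BB.
Leading byte 0xF0 = 11110000 matches 11110xxx → 4-byte sequence.
Byte 1: 0xF0 = 11110000, payload 000 (3 bits).
Byte 2: 0xA2 = 10100010 (10xxxxxx ✓), payload 100010.
Byte 3: 0x82 = 10000010 (10xxxxxx ✓), payload 000010.
Byte 4: 0xBB = 10111011 (10xxxxxx ✓), payload 111011.
Concatenate: 000100010000010111011 = 0x220BB (21 bits → U+220BB).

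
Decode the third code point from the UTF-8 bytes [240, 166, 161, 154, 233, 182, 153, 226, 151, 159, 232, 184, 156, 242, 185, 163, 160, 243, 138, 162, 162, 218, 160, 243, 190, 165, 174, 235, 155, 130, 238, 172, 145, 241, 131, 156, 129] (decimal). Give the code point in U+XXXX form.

U+25DF

Offset 0: leading byte 0xF0 = 11110000 → 4-byte char #1 = F0 A6 A1 9A.
Offset 4: leading byte 0xE9 = 11101001 → 3-byte char #2 = E9 B6 99.
Offset 7: leading byte 0xE2 = 11100010 → 3-byte char #3 = E2 97 9F.
Leading byte 0xE2 = 11100010 matches 1110xxxx → 3-byte sequence.
Byte 1: 0xE2 = 11100010, payload 0010 (4 bits).
Byte 2: 0x97 = 10010111 (10xxxxxx ✓), payload 010111.
Byte 3: 0x9F = 10011111 (10xxxxxx ✓), payload 011111.
Concatenate: 0010010111011111 = 0x25DF (16 bits → U+25DF).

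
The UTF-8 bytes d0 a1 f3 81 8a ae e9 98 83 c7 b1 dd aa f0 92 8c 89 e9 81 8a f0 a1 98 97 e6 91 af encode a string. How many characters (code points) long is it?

9

Byte at offset 0: 0xD0 = 11010000 → 2-byte char (#1). Advance 2.
Byte at offset 2: 0xF3 = 11110011 → 4-byte char (#2). Advance 4.
Byte at offset 6: 0xE9 = 11101001 → 3-byte char (#3). Advance 3.
Byte at offset 9: 0xC7 = 11000111 → 2-byte char (#4). Advance 2.
Byte at offset 11: 0xDD = 11011101 → 2-byte char (#5). Advance 2.
Byte at offset 13: 0xF0 = 11110000 → 4-byte char (#6). Advance 4.
Byte at offset 17: 0xE9 = 11101001 → 3-byte char (#7). Advance 3.
Byte at offset 20: 0xF0 = 11110000 → 4-byte char (#8). Advance 4.
Byte at offset 24: 0xE6 = 11100110 → 3-byte char (#9). Advance 3.
Reached end at offset 27 after 9 code points.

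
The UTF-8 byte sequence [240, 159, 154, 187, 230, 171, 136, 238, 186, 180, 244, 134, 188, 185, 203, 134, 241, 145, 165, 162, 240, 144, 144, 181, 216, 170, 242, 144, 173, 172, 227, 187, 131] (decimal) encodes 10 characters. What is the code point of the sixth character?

U+51962

Offset 0: leading byte 0xF0 = 11110000 → 4-byte char #1 = F0 9F 9A BB.
Offset 4: leading byte 0xE6 = 11100110 → 3-byte char #2 = E6 AB 88.
Offset 7: leading byte 0xEE = 11101110 → 3-byte char #3 = EE BA B4.
Offset 10: leading byte 0xF4 = 11110100 → 4-byte char #4 = F4 86 BC B9.
Offset 14: leading byte 0xCB = 11001011 → 2-byte char #5 = CB 86.
Offset 16: leading byte 0xF1 = 11110001 → 4-byte char #6 = F1 91 A5 A2.
Leading byte 0xF1 = 11110001 matches 11110xxx → 4-byte sequence.
Byte 1: 0xF1 = 11110001, payload 001 (3 bits).
Byte 2: 0x91 = 10010001 (10xxxxxx ✓), payload 010001.
Byte 3: 0xA5 = 10100101 (10xxxxxx ✓), payload 100101.
Byte 4: 0xA2 = 10100010 (10xxxxxx ✓), payload 100010.
Concatenate: 001010001100101100010 = 0x51962 (21 bits → U+51962).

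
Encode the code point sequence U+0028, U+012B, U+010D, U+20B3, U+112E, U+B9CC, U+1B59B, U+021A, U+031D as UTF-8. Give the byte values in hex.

28 C4 AB C4 8D E2 82 B3 E1 84 AE EB A7 8C F0 9B 96 9B C8 9A CC 9D

U+0028: 1-byte form → 28.
U+012B: 2-byte form → C4 AB.
U+010D: 2-byte form → C4 8D.
U+20B3: 3-byte form → E2 82 B3.
U+112E: 3-byte form → E1 84 AE.
U+B9CC: 3-byte form → EB A7 8C.
U+1B59B: 4-byte form → F0 9B 96 9B.
U+021A: 2-byte form → C8 9A.
U+031D: 2-byte form → CC 9D.
Concatenated (22 bytes): 28 C4 AB C4 8D E2 82 B3 E1 84 AE EB A7 8C F0 9B 96 9B C8 9A CC 9D.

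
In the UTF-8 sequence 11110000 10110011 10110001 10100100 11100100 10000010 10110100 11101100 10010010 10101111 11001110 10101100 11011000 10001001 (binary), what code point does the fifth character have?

Offset 0: leading byte 0xF0 = 11110000 → 4-byte char #1 = F0 B3 B1 A4.
Offset 4: leading byte 0xE4 = 11100100 → 3-byte char #2 = E4 82 B4.
Offset 7: leading byte 0xEC = 11101100 → 3-byte char #3 = EC 92 AF.
Offset 10: leading byte 0xCE = 11001110 → 2-byte char #4 = CE AC.
Offset 12: leading byte 0xD8 = 11011000 → 2-byte char #5 = D8 89.
Leading byte 0xD8 = 11011000 matches 110xxxxx → 2-byte sequence.
Byte 1: 0xD8 = 11011000, payload 11000 (5 bits).
Byte 2: 0x89 = 10001001 (10xxxxxx ✓), payload 001001.
Concatenate: 11000001001 = 0x609 (11 bits → U+0609).

U+0609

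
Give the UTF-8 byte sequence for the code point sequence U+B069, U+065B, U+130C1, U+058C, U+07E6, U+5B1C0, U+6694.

U+B069: 3-byte form → EB 81 A9.
U+065B: 2-byte form → D9 9B.
U+130C1: 4-byte form → F0 93 83 81.
U+058C: 2-byte form → D6 8C.
U+07E6: 2-byte form → DF A6.
U+5B1C0: 4-byte form → F1 9B 87 80.
U+6694: 3-byte form → E6 9A 94.
Concatenated (20 bytes): EB 81 A9 D9 9B F0 93 83 81 D6 8C DF A6 F1 9B 87 80 E6 9A 94.

EB 81 A9 D9 9B F0 93 83 81 D6 8C DF A6 F1 9B 87 80 E6 9A 94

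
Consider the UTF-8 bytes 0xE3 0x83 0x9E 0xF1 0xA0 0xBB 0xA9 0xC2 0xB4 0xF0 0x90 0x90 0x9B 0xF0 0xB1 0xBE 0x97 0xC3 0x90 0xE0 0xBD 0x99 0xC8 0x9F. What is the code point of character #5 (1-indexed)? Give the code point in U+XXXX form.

U+31F97

Offset 0: leading byte 0xE3 = 11100011 → 3-byte char #1 = E3 83 9E.
Offset 3: leading byte 0xF1 = 11110001 → 4-byte char #2 = F1 A0 BB A9.
Offset 7: leading byte 0xC2 = 11000010 → 2-byte char #3 = C2 B4.
Offset 9: leading byte 0xF0 = 11110000 → 4-byte char #4 = F0 90 90 9B.
Offset 13: leading byte 0xF0 = 11110000 → 4-byte char #5 = F0 B1 BE 97.
Leading byte 0xF0 = 11110000 matches 11110xxx → 4-byte sequence.
Byte 1: 0xF0 = 11110000, payload 000 (3 bits).
Byte 2: 0xB1 = 10110001 (10xxxxxx ✓), payload 110001.
Byte 3: 0xBE = 10111110 (10xxxxxx ✓), payload 111110.
Byte 4: 0x97 = 10010111 (10xxxxxx ✓), payload 010111.
Concatenate: 000110001111110010111 = 0x31F97 (21 bits → U+31F97).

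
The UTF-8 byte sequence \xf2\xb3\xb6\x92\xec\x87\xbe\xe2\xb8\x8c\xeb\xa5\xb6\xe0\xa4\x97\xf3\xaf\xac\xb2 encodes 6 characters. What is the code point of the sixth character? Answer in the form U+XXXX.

U+EFB32

Offset 0: leading byte 0xF2 = 11110010 → 4-byte char #1 = F2 B3 B6 92.
Offset 4: leading byte 0xEC = 11101100 → 3-byte char #2 = EC 87 BE.
Offset 7: leading byte 0xE2 = 11100010 → 3-byte char #3 = E2 B8 8C.
Offset 10: leading byte 0xEB = 11101011 → 3-byte char #4 = EB A5 B6.
Offset 13: leading byte 0xE0 = 11100000 → 3-byte char #5 = E0 A4 97.
Offset 16: leading byte 0xF3 = 11110011 → 4-byte char #6 = F3 AF AC B2.
Leading byte 0xF3 = 11110011 matches 11110xxx → 4-byte sequence.
Byte 1: 0xF3 = 11110011, payload 011 (3 bits).
Byte 2: 0xAF = 10101111 (10xxxxxx ✓), payload 101111.
Byte 3: 0xAC = 10101100 (10xxxxxx ✓), payload 101100.
Byte 4: 0xB2 = 10110010 (10xxxxxx ✓), payload 110010.
Concatenate: 011101111101100110010 = 0xEFB32 (21 bits → U+EFB32).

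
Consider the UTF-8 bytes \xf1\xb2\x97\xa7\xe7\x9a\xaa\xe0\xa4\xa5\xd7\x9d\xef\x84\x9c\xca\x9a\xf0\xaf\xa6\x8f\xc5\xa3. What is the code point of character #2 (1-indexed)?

U+76AA

Offset 0: leading byte 0xF1 = 11110001 → 4-byte char #1 = F1 B2 97 A7.
Offset 4: leading byte 0xE7 = 11100111 → 3-byte char #2 = E7 9A AA.
Leading byte 0xE7 = 11100111 matches 1110xxxx → 3-byte sequence.
Byte 1: 0xE7 = 11100111, payload 0111 (4 bits).
Byte 2: 0x9A = 10011010 (10xxxxxx ✓), payload 011010.
Byte 3: 0xAA = 10101010 (10xxxxxx ✓), payload 101010.
Concatenate: 0111011010101010 = 0x76AA (16 bits → U+76AA).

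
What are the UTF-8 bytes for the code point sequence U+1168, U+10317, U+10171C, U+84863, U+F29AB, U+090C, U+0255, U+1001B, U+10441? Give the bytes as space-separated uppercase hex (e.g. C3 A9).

E1 85 A8 F0 90 8C 97 F4 81 9C 9C F2 84 A1 A3 F3 B2 A6 AB E0 A4 8C C9 95 F0 90 80 9B F0 90 91 81

U+1168: 3-byte form → E1 85 A8.
U+10317: 4-byte form → F0 90 8C 97.
U+10171C: 4-byte form → F4 81 9C 9C.
U+84863: 4-byte form → F2 84 A1 A3.
U+F29AB: 4-byte form → F3 B2 A6 AB.
U+090C: 3-byte form → E0 A4 8C.
U+0255: 2-byte form → C9 95.
U+1001B: 4-byte form → F0 90 80 9B.
U+10441: 4-byte form → F0 90 91 81.
Concatenated (32 bytes): E1 85 A8 F0 90 8C 97 F4 81 9C 9C F2 84 A1 A3 F3 B2 A6 AB E0 A4 8C C9 95 F0 90 80 9B F0 90 91 81.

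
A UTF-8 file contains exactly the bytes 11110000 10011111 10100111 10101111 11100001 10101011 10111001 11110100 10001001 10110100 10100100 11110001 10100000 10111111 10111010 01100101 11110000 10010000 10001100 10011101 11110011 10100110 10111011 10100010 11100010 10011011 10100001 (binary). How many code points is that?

8

Byte at offset 0: 0xF0 = 11110000 → 4-byte char (#1). Advance 4.
Byte at offset 4: 0xE1 = 11100001 → 3-byte char (#2). Advance 3.
Byte at offset 7: 0xF4 = 11110100 → 4-byte char (#3). Advance 4.
Byte at offset 11: 0xF1 = 11110001 → 4-byte char (#4). Advance 4.
Byte at offset 15: 0x65 = 01100101 → 1-byte char (#5). Advance 1.
Byte at offset 16: 0xF0 = 11110000 → 4-byte char (#6). Advance 4.
Byte at offset 20: 0xF3 = 11110011 → 4-byte char (#7). Advance 4.
Byte at offset 24: 0xE2 = 11100010 → 3-byte char (#8). Advance 3.
Reached end at offset 27 after 8 code points.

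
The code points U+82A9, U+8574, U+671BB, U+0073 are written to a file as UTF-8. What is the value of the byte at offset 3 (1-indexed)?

1-indexed offset 3 is 0-indexed offset 2.
U+82A9 → 3-byte form E8 8A A9 at offsets 0–2.
Offset 2 falls in char 1's range; it's byte 3 of E8 8A A9 = 0xA9.

0xA9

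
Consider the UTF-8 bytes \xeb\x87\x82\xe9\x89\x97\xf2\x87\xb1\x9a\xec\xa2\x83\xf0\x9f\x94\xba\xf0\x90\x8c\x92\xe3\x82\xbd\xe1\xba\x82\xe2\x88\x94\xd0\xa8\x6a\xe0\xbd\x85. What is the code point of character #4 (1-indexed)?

U+C883

Offset 0: leading byte 0xEB = 11101011 → 3-byte char #1 = EB 87 82.
Offset 3: leading byte 0xE9 = 11101001 → 3-byte char #2 = E9 89 97.
Offset 6: leading byte 0xF2 = 11110010 → 4-byte char #3 = F2 87 B1 9A.
Offset 10: leading byte 0xEC = 11101100 → 3-byte char #4 = EC A2 83.
Leading byte 0xEC = 11101100 matches 1110xxxx → 3-byte sequence.
Byte 1: 0xEC = 11101100, payload 1100 (4 bits).
Byte 2: 0xA2 = 10100010 (10xxxxxx ✓), payload 100010.
Byte 3: 0x83 = 10000011 (10xxxxxx ✓), payload 000011.
Concatenate: 1100100010000011 = 0xC883 (16 bits → U+C883).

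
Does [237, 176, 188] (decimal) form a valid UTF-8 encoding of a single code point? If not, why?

Structurally a 3-byte sequence; payload = 0xDC3C.
But 0xDC3C is in U+D800–U+DFFF, the surrogate range. Surrogates are not Unicode scalar values and are forbidden in UTF-8.

invalid (encodes a surrogate (U+D800–U+DFFF))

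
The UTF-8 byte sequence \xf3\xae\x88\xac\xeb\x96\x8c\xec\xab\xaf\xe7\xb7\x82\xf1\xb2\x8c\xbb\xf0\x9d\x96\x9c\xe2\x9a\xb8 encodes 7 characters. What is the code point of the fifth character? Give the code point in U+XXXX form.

U+7233B

Offset 0: leading byte 0xF3 = 11110011 → 4-byte char #1 = F3 AE 88 AC.
Offset 4: leading byte 0xEB = 11101011 → 3-byte char #2 = EB 96 8C.
Offset 7: leading byte 0xEC = 11101100 → 3-byte char #3 = EC AB AF.
Offset 10: leading byte 0xE7 = 11100111 → 3-byte char #4 = E7 B7 82.
Offset 13: leading byte 0xF1 = 11110001 → 4-byte char #5 = F1 B2 8C BB.
Leading byte 0xF1 = 11110001 matches 11110xxx → 4-byte sequence.
Byte 1: 0xF1 = 11110001, payload 001 (3 bits).
Byte 2: 0xB2 = 10110010 (10xxxxxx ✓), payload 110010.
Byte 3: 0x8C = 10001100 (10xxxxxx ✓), payload 001100.
Byte 4: 0xBB = 10111011 (10xxxxxx ✓), payload 111011.
Concatenate: 001110010001100111011 = 0x7233B (21 bits → U+7233B).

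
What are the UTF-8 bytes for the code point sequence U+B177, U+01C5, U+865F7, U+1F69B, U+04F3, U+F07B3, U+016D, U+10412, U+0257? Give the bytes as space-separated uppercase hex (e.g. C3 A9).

EB 85 B7 C7 85 F2 86 97 B7 F0 9F 9A 9B D3 B3 F3 B0 9E B3 C5 AD F0 90 90 92 C9 97

U+B177: 3-byte form → EB 85 B7.
U+01C5: 2-byte form → C7 85.
U+865F7: 4-byte form → F2 86 97 B7.
U+1F69B: 4-byte form → F0 9F 9A 9B.
U+04F3: 2-byte form → D3 B3.
U+F07B3: 4-byte form → F3 B0 9E B3.
U+016D: 2-byte form → C5 AD.
U+10412: 4-byte form → F0 90 90 92.
U+0257: 2-byte form → C9 97.
Concatenated (27 bytes): EB 85 B7 C7 85 F2 86 97 B7 F0 9F 9A 9B D3 B3 F3 B0 9E B3 C5 AD F0 90 90 92 C9 97.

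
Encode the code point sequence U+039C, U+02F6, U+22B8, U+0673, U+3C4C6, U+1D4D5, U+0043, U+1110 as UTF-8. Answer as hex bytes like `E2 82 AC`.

U+039C: 2-byte form → CE 9C.
U+02F6: 2-byte form → CB B6.
U+22B8: 3-byte form → E2 8A B8.
U+0673: 2-byte form → D9 B3.
U+3C4C6: 4-byte form → F0 BC 93 86.
U+1D4D5: 4-byte form → F0 9D 93 95.
U+0043: 1-byte form → 43.
U+1110: 3-byte form → E1 84 90.
Concatenated (21 bytes): CE 9C CB B6 E2 8A B8 D9 B3 F0 BC 93 86 F0 9D 93 95 43 E1 84 90.

CE 9C CB B6 E2 8A B8 D9 B3 F0 BC 93 86 F0 9D 93 95 43 E1 84 90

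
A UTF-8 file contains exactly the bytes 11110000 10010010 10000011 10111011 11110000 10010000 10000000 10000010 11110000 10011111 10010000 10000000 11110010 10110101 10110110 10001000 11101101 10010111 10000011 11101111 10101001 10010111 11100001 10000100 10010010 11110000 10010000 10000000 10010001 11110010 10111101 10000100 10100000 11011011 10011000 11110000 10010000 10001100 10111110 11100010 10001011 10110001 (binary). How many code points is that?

Byte at offset 0: 0xF0 = 11110000 → 4-byte char (#1). Advance 4.
Byte at offset 4: 0xF0 = 11110000 → 4-byte char (#2). Advance 4.
Byte at offset 8: 0xF0 = 11110000 → 4-byte char (#3). Advance 4.
Byte at offset 12: 0xF2 = 11110010 → 4-byte char (#4). Advance 4.
Byte at offset 16: 0xED = 11101101 → 3-byte char (#5). Advance 3.
Byte at offset 19: 0xEF = 11101111 → 3-byte char (#6). Advance 3.
Byte at offset 22: 0xE1 = 11100001 → 3-byte char (#7). Advance 3.
Byte at offset 25: 0xF0 = 11110000 → 4-byte char (#8). Advance 4.
Byte at offset 29: 0xF2 = 11110010 → 4-byte char (#9). Advance 4.
Byte at offset 33: 0xDB = 11011011 → 2-byte char (#10). Advance 2.
Byte at offset 35: 0xF0 = 11110000 → 4-byte char (#11). Advance 4.
Byte at offset 39: 0xE2 = 11100010 → 3-byte char (#12). Advance 3.
Reached end at offset 42 after 12 code points.

12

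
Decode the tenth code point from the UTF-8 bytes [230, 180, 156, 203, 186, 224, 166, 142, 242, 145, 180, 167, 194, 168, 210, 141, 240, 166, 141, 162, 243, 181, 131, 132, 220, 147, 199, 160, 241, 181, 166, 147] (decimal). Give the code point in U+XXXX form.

U+01E0

Offset 0: leading byte 0xE6 = 11100110 → 3-byte char #1 = E6 B4 9C.
Offset 3: leading byte 0xCB = 11001011 → 2-byte char #2 = CB BA.
Offset 5: leading byte 0xE0 = 11100000 → 3-byte char #3 = E0 A6 8E.
Offset 8: leading byte 0xF2 = 11110010 → 4-byte char #4 = F2 91 B4 A7.
Offset 12: leading byte 0xC2 = 11000010 → 2-byte char #5 = C2 A8.
Offset 14: leading byte 0xD2 = 11010010 → 2-byte char #6 = D2 8D.
Offset 16: leading byte 0xF0 = 11110000 → 4-byte char #7 = F0 A6 8D A2.
Offset 20: leading byte 0xF3 = 11110011 → 4-byte char #8 = F3 B5 83 84.
Offset 24: leading byte 0xDC = 11011100 → 2-byte char #9 = DC 93.
Offset 26: leading byte 0xC7 = 11000111 → 2-byte char #10 = C7 A0.
Leading byte 0xC7 = 11000111 matches 110xxxxx → 2-byte sequence.
Byte 1: 0xC7 = 11000111, payload 00111 (5 bits).
Byte 2: 0xA0 = 10100000 (10xxxxxx ✓), payload 100000.
Concatenate: 00111100000 = 0x1E0 (11 bits → U+01E0).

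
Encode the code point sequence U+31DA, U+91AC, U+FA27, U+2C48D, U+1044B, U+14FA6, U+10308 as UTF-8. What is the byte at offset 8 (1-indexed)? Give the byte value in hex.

1-indexed offset 8 is 0-indexed offset 7.
U+31DA → 3-byte form E3 87 9A at offsets 0–2.
U+91AC → 3-byte form E9 86 AC at offsets 3–5.
U+FA27 → 3-byte form EF A8 A7 at offsets 6–8.
Offset 7 falls in char 3's range; it's byte 2 of EF A8 A7 = 0xA8.

0xA8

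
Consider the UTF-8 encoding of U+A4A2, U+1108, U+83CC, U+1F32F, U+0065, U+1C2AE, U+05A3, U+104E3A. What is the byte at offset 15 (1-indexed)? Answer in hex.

1-indexed offset 15 is 0-indexed offset 14.
U+A4A2 → 3-byte form EA 92 A2 at offsets 0–2.
U+1108 → 3-byte form E1 84 88 at offsets 3–5.
U+83CC → 3-byte form E8 8F 8C at offsets 6–8.
U+1F32F → 4-byte form F0 9F 8C AF at offsets 9–12.
U+0065 → 1-byte form 65 at offsets 13–13.
U+1C2AE → 4-byte form F0 9C 8A AE at offsets 14–17.
Offset 14 falls in char 6's range; it's byte 1 of F0 9C 8A AE = 0xF0.

0xF0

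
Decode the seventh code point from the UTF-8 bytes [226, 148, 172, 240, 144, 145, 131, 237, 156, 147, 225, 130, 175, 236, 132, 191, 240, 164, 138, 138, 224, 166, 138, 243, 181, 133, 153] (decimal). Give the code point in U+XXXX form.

U+098A

Offset 0: leading byte 0xE2 = 11100010 → 3-byte char #1 = E2 94 AC.
Offset 3: leading byte 0xF0 = 11110000 → 4-byte char #2 = F0 90 91 83.
Offset 7: leading byte 0xED = 11101101 → 3-byte char #3 = ED 9C 93.
Offset 10: leading byte 0xE1 = 11100001 → 3-byte char #4 = E1 82 AF.
Offset 13: leading byte 0xEC = 11101100 → 3-byte char #5 = EC 84 BF.
Offset 16: leading byte 0xF0 = 11110000 → 4-byte char #6 = F0 A4 8A 8A.
Offset 20: leading byte 0xE0 = 11100000 → 3-byte char #7 = E0 A6 8A.
Leading byte 0xE0 = 11100000 matches 1110xxxx → 3-byte sequence.
Byte 1: 0xE0 = 11100000, payload 0000 (4 bits).
Byte 2: 0xA6 = 10100110 (10xxxxxx ✓), payload 100110.
Byte 3: 0x8A = 10001010 (10xxxxxx ✓), payload 001010.
Concatenate: 0000100110001010 = 0x98A (16 bits → U+098A).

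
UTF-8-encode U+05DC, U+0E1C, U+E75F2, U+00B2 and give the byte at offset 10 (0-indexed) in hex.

0xB2

U+05DC → 2-byte form D7 9C at offsets 0–1.
U+0E1C → 3-byte form E0 B8 9C at offsets 2–4.
U+E75F2 → 4-byte form F3 A7 97 B2 at offsets 5–8.
U+00B2 → 2-byte form C2 B2 at offsets 9–10.
Offset 10 falls in char 4's range; it's byte 2 of C2 B2 = 0xB2.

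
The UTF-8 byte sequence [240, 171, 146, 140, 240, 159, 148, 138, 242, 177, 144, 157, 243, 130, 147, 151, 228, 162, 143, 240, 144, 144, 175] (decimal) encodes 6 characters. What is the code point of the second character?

Offset 0: leading byte 0xF0 = 11110000 → 4-byte char #1 = F0 AB 92 8C.
Offset 4: leading byte 0xF0 = 11110000 → 4-byte char #2 = F0 9F 94 8A.
Leading byte 0xF0 = 11110000 matches 11110xxx → 4-byte sequence.
Byte 1: 0xF0 = 11110000, payload 000 (3 bits).
Byte 2: 0x9F = 10011111 (10xxxxxx ✓), payload 011111.
Byte 3: 0x94 = 10010100 (10xxxxxx ✓), payload 010100.
Byte 4: 0x8A = 10001010 (10xxxxxx ✓), payload 001010.
Concatenate: 000011111010100001010 = 0x1F50A (21 bits → U+1F50A).

U+1F50A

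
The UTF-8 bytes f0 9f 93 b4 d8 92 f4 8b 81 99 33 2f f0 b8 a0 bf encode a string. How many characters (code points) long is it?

6

Byte at offset 0: 0xF0 = 11110000 → 4-byte char (#1). Advance 4.
Byte at offset 4: 0xD8 = 11011000 → 2-byte char (#2). Advance 2.
Byte at offset 6: 0xF4 = 11110100 → 4-byte char (#3). Advance 4.
Byte at offset 10: 0x33 = 00110011 → 1-byte char (#4). Advance 1.
Byte at offset 11: 0x2F = 00101111 → 1-byte char (#5). Advance 1.
Byte at offset 12: 0xF0 = 11110000 → 4-byte char (#6). Advance 4.
Reached end at offset 16 after 6 code points.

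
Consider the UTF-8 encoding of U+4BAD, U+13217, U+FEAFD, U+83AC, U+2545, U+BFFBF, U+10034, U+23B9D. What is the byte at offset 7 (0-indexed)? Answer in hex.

0xF3

U+4BAD → 3-byte form E4 AE AD at offsets 0–2.
U+13217 → 4-byte form F0 93 88 97 at offsets 3–6.
U+FEAFD → 4-byte form F3 BE AB BD at offsets 7–10.
Offset 7 falls in char 3's range; it's byte 1 of F3 BE AB BD = 0xF3.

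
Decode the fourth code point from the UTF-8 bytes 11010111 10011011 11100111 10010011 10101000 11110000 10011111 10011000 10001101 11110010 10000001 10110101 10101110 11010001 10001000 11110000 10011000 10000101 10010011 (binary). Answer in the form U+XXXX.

Offset 0: leading byte 0xD7 = 11010111 → 2-byte char #1 = D7 9B.
Offset 2: leading byte 0xE7 = 11100111 → 3-byte char #2 = E7 93 A8.
Offset 5: leading byte 0xF0 = 11110000 → 4-byte char #3 = F0 9F 98 8D.
Offset 9: leading byte 0xF2 = 11110010 → 4-byte char #4 = F2 81 B5 AE.
Leading byte 0xF2 = 11110010 matches 11110xxx → 4-byte sequence.
Byte 1: 0xF2 = 11110010, payload 010 (3 bits).
Byte 2: 0x81 = 10000001 (10xxxxxx ✓), payload 000001.
Byte 3: 0xB5 = 10110101 (10xxxxxx ✓), payload 110101.
Byte 4: 0xAE = 10101110 (10xxxxxx ✓), payload 101110.
Concatenate: 010000001110101101110 = 0x81D6E (21 bits → U+81D6E).

U+81D6E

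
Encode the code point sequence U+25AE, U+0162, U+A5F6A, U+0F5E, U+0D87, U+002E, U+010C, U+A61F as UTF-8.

U+25AE: 3-byte form → E2 96 AE.
U+0162: 2-byte form → C5 A2.
U+A5F6A: 4-byte form → F2 A5 BD AA.
U+0F5E: 3-byte form → E0 BD 9E.
U+0D87: 3-byte form → E0 B6 87.
U+002E: 1-byte form → 2E.
U+010C: 2-byte form → C4 8C.
U+A61F: 3-byte form → EA 98 9F.
Concatenated (21 bytes): E2 96 AE C5 A2 F2 A5 BD AA E0 BD 9E E0 B6 87 2E C4 8C EA 98 9F.

E2 96 AE C5 A2 F2 A5 BD AA E0 BD 9E E0 B6 87 2E C4 8C EA 98 9F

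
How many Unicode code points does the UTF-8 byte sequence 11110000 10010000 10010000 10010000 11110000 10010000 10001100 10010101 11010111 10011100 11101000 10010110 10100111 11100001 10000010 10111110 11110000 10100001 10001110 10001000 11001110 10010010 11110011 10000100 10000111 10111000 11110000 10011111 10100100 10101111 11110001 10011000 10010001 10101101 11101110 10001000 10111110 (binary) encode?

Byte at offset 0: 0xF0 = 11110000 → 4-byte char (#1). Advance 4.
Byte at offset 4: 0xF0 = 11110000 → 4-byte char (#2). Advance 4.
Byte at offset 8: 0xD7 = 11010111 → 2-byte char (#3). Advance 2.
Byte at offset 10: 0xE8 = 11101000 → 3-byte char (#4). Advance 3.
Byte at offset 13: 0xE1 = 11100001 → 3-byte char (#5). Advance 3.
Byte at offset 16: 0xF0 = 11110000 → 4-byte char (#6). Advance 4.
Byte at offset 20: 0xCE = 11001110 → 2-byte char (#7). Advance 2.
Byte at offset 22: 0xF3 = 11110011 → 4-byte char (#8). Advance 4.
Byte at offset 26: 0xF0 = 11110000 → 4-byte char (#9). Advance 4.
Byte at offset 30: 0xF1 = 11110001 → 4-byte char (#10). Advance 4.
Byte at offset 34: 0xEE = 11101110 → 3-byte char (#11). Advance 3.
Reached end at offset 37 after 11 code points.

11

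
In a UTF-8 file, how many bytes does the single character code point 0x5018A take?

4

U+5018A = 0x5018A. UTF-8 uses 1 byte below 0x80, 2 below 0x800, 3 below 0x10000, 4 up to 0x10FFFF. 0x5018A is in U+10000–U+10FFFF → 4 bytes.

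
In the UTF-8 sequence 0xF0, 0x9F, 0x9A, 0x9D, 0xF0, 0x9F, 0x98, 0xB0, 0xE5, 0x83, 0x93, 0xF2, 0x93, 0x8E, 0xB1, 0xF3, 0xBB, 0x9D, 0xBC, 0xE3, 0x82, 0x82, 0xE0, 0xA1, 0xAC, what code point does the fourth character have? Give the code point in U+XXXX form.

Offset 0: leading byte 0xF0 = 11110000 → 4-byte char #1 = F0 9F 9A 9D.
Offset 4: leading byte 0xF0 = 11110000 → 4-byte char #2 = F0 9F 98 B0.
Offset 8: leading byte 0xE5 = 11100101 → 3-byte char #3 = E5 83 93.
Offset 11: leading byte 0xF2 = 11110010 → 4-byte char #4 = F2 93 8E B1.
Leading byte 0xF2 = 11110010 matches 11110xxx → 4-byte sequence.
Byte 1: 0xF2 = 11110010, payload 010 (3 bits).
Byte 2: 0x93 = 10010011 (10xxxxxx ✓), payload 010011.
Byte 3: 0x8E = 10001110 (10xxxxxx ✓), payload 001110.
Byte 4: 0xB1 = 10110001 (10xxxxxx ✓), payload 110001.
Concatenate: 010010011001110110001 = 0x933B1 (21 bits → U+933B1).

U+933B1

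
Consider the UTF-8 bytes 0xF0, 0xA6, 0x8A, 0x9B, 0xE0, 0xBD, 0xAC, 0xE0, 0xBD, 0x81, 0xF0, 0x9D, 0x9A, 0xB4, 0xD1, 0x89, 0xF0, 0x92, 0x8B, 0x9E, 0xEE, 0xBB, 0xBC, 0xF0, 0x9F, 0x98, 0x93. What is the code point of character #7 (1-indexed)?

Offset 0: leading byte 0xF0 = 11110000 → 4-byte char #1 = F0 A6 8A 9B.
Offset 4: leading byte 0xE0 = 11100000 → 3-byte char #2 = E0 BD AC.
Offset 7: leading byte 0xE0 = 11100000 → 3-byte char #3 = E0 BD 81.
Offset 10: leading byte 0xF0 = 11110000 → 4-byte char #4 = F0 9D 9A B4.
Offset 14: leading byte 0xD1 = 11010001 → 2-byte char #5 = D1 89.
Offset 16: leading byte 0xF0 = 11110000 → 4-byte char #6 = F0 92 8B 9E.
Offset 20: leading byte 0xEE = 11101110 → 3-byte char #7 = EE BB BC.
Leading byte 0xEE = 11101110 matches 1110xxxx → 3-byte sequence.
Byte 1: 0xEE = 11101110, payload 1110 (4 bits).
Byte 2: 0xBB = 10111011 (10xxxxxx ✓), payload 111011.
Byte 3: 0xBC = 10111100 (10xxxxxx ✓), payload 111100.
Concatenate: 1110111011111100 = 0xEEFC (16 bits → U+EEFC).

U+EEFC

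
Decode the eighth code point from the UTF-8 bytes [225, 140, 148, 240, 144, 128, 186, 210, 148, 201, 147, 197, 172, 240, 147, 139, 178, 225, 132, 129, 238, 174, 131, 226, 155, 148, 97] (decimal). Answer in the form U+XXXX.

Offset 0: leading byte 0xE1 = 11100001 → 3-byte char #1 = E1 8C 94.
Offset 3: leading byte 0xF0 = 11110000 → 4-byte char #2 = F0 90 80 BA.
Offset 7: leading byte 0xD2 = 11010010 → 2-byte char #3 = D2 94.
Offset 9: leading byte 0xC9 = 11001001 → 2-byte char #4 = C9 93.
Offset 11: leading byte 0xC5 = 11000101 → 2-byte char #5 = C5 AC.
Offset 13: leading byte 0xF0 = 11110000 → 4-byte char #6 = F0 93 8B B2.
Offset 17: leading byte 0xE1 = 11100001 → 3-byte char #7 = E1 84 81.
Offset 20: leading byte 0xEE = 11101110 → 3-byte char #8 = EE AE 83.
Leading byte 0xEE = 11101110 matches 1110xxxx → 3-byte sequence.
Byte 1: 0xEE = 11101110, payload 1110 (4 bits).
Byte 2: 0xAE = 10101110 (10xxxxxx ✓), payload 101110.
Byte 3: 0x83 = 10000011 (10xxxxxx ✓), payload 000011.
Concatenate: 1110101110000011 = 0xEB83 (16 bits → U+EB83).

U+EB83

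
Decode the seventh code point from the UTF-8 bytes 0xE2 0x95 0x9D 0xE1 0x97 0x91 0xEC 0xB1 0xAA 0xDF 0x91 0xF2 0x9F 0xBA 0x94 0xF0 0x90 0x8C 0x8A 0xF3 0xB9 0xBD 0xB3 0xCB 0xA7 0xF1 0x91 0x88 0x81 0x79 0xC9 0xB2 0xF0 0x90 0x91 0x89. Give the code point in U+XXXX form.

U+F9F73

Offset 0: leading byte 0xE2 = 11100010 → 3-byte char #1 = E2 95 9D.
Offset 3: leading byte 0xE1 = 11100001 → 3-byte char #2 = E1 97 91.
Offset 6: leading byte 0xEC = 11101100 → 3-byte char #3 = EC B1 AA.
Offset 9: leading byte 0xDF = 11011111 → 2-byte char #4 = DF 91.
Offset 11: leading byte 0xF2 = 11110010 → 4-byte char #5 = F2 9F BA 94.
Offset 15: leading byte 0xF0 = 11110000 → 4-byte char #6 = F0 90 8C 8A.
Offset 19: leading byte 0xF3 = 11110011 → 4-byte char #7 = F3 B9 BD B3.
Leading byte 0xF3 = 11110011 matches 11110xxx → 4-byte sequence.
Byte 1: 0xF3 = 11110011, payload 011 (3 bits).
Byte 2: 0xB9 = 10111001 (10xxxxxx ✓), payload 111001.
Byte 3: 0xBD = 10111101 (10xxxxxx ✓), payload 111101.
Byte 4: 0xB3 = 10110011 (10xxxxxx ✓), payload 110011.
Concatenate: 011111001111101110011 = 0xF9F73 (21 bits → U+F9F73).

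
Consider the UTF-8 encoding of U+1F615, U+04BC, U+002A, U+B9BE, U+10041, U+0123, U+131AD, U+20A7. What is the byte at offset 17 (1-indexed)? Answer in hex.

1-indexed offset 17 is 0-indexed offset 16.
U+1F615 → 4-byte form F0 9F 98 95 at offsets 0–3.
U+04BC → 2-byte form D2 BC at offsets 4–5.
U+002A → 1-byte form 2A at offsets 6–6.
U+B9BE → 3-byte form EB A6 BE at offsets 7–9.
U+10041 → 4-byte form F0 90 81 81 at offsets 10–13.
U+0123 → 2-byte form C4 A3 at offsets 14–15.
U+131AD → 4-byte form F0 93 86 AD at offsets 16–19.
Offset 16 falls in char 7's range; it's byte 1 of F0 93 86 AD = 0xF0.

0xF0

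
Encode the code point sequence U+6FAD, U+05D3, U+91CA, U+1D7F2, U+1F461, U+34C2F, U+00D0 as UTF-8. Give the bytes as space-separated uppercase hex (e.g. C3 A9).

E6 BE AD D7 93 E9 87 8A F0 9D 9F B2 F0 9F 91 A1 F0 B4 B0 AF C3 90

U+6FAD: 3-byte form → E6 BE AD.
U+05D3: 2-byte form → D7 93.
U+91CA: 3-byte form → E9 87 8A.
U+1D7F2: 4-byte form → F0 9D 9F B2.
U+1F461: 4-byte form → F0 9F 91 A1.
U+34C2F: 4-byte form → F0 B4 B0 AF.
U+00D0: 2-byte form → C3 90.
Concatenated (22 bytes): E6 BE AD D7 93 E9 87 8A F0 9D 9F B2 F0 9F 91 A1 F0 B4 B0 AF C3 90.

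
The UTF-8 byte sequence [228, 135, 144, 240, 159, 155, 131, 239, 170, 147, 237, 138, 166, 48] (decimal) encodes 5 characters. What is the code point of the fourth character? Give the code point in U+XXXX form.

Offset 0: leading byte 0xE4 = 11100100 → 3-byte char #1 = E4 87 90.
Offset 3: leading byte 0xF0 = 11110000 → 4-byte char #2 = F0 9F 9B 83.
Offset 7: leading byte 0xEF = 11101111 → 3-byte char #3 = EF AA 93.
Offset 10: leading byte 0xED = 11101101 → 3-byte char #4 = ED 8A A6.
Leading byte 0xED = 11101101 matches 1110xxxx → 3-byte sequence.
Byte 1: 0xED = 11101101, payload 1101 (4 bits).
Byte 2: 0x8A = 10001010 (10xxxxxx ✓), payload 001010.
Byte 3: 0xA6 = 10100110 (10xxxxxx ✓), payload 100110.
Concatenate: 1101001010100110 = 0xD2A6 (16 bits → U+D2A6).

U+D2A6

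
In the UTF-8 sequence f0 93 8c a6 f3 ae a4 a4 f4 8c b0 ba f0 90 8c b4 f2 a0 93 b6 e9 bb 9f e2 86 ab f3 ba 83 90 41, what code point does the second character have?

U+EE924

Offset 0: leading byte 0xF0 = 11110000 → 4-byte char #1 = F0 93 8C A6.
Offset 4: leading byte 0xF3 = 11110011 → 4-byte char #2 = F3 AE A4 A4.
Leading byte 0xF3 = 11110011 matches 11110xxx → 4-byte sequence.
Byte 1: 0xF3 = 11110011, payload 011 (3 bits).
Byte 2: 0xAE = 10101110 (10xxxxxx ✓), payload 101110.
Byte 3: 0xA4 = 10100100 (10xxxxxx ✓), payload 100100.
Byte 4: 0xA4 = 10100100 (10xxxxxx ✓), payload 100100.
Concatenate: 011101110100100100100 = 0xEE924 (21 bits → U+EE924).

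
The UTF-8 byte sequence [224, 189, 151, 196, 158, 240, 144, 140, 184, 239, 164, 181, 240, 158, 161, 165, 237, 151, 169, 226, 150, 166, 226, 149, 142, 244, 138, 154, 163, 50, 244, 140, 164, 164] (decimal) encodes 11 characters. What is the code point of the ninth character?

U+10A6A3

Offset 0: leading byte 0xE0 = 11100000 → 3-byte char #1 = E0 BD 97.
Offset 3: leading byte 0xC4 = 11000100 → 2-byte char #2 = C4 9E.
Offset 5: leading byte 0xF0 = 11110000 → 4-byte char #3 = F0 90 8C B8.
Offset 9: leading byte 0xEF = 11101111 → 3-byte char #4 = EF A4 B5.
Offset 12: leading byte 0xF0 = 11110000 → 4-byte char #5 = F0 9E A1 A5.
Offset 16: leading byte 0xED = 11101101 → 3-byte char #6 = ED 97 A9.
Offset 19: leading byte 0xE2 = 11100010 → 3-byte char #7 = E2 96 A6.
Offset 22: leading byte 0xE2 = 11100010 → 3-byte char #8 = E2 95 8E.
Offset 25: leading byte 0xF4 = 11110100 → 4-byte char #9 = F4 8A 9A A3.
Leading byte 0xF4 = 11110100 matches 11110xxx → 4-byte sequence.
Byte 1: 0xF4 = 11110100, payload 100 (3 bits).
Byte 2: 0x8A = 10001010 (10xxxxxx ✓), payload 001010.
Byte 3: 0x9A = 10011010 (10xxxxxx ✓), payload 011010.
Byte 4: 0xA3 = 10100011 (10xxxxxx ✓), payload 100011.
Concatenate: 100001010011010100011 = 0x10A6A3 (21 bits → U+10A6A3).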